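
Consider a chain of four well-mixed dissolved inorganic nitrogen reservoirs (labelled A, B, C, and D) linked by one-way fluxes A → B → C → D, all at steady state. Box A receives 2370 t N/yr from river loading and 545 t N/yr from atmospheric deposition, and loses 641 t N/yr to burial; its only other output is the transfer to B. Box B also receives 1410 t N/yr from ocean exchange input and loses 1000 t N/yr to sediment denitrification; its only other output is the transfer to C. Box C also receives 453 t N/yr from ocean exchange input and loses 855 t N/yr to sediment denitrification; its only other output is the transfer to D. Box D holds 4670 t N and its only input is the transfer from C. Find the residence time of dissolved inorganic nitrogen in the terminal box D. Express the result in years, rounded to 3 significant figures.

2.05 yr

Box A: F(A→B) = (2370 + 545) − 641 = 2274.0 t N/yr.
Box B: F(B→C) = (2274.0 + 1410) − 1000 = 2684.0 t N/yr.
Box C: F(C→D) = (2684.0 + 453) − 855 = 2282.0 t N/yr.
Box D throughput = its input = 2282.0 t N/yr; τ = 4670 / 2282.0 = 2.046 yr.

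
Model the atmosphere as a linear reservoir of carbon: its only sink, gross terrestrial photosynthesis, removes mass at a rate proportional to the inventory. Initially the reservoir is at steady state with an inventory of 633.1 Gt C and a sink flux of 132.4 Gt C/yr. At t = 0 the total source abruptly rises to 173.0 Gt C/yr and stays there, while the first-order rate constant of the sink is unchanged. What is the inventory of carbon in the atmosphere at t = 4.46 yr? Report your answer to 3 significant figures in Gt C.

751 Gt C

The sink rate constant is k = F₀/M₀ = 132.4/633.1 = 0.2091 yr⁻¹.
Solving dM/dt = F₁ − kM with M(0) = M₀ gives M(t) = F₁/k + (M₀ − F₁/k)·e^(−kt).
F₁/k = 173.0/0.2091 = 827.24 Gt C; kt = 0.2091 × 4.46 = 0.9327, e^(−kt) = 0.3935.
M(4.46) = 827.24 + (633.1 − 827.24) × 0.3935 = 827.24 − 76.39 = 750.85 Gt C.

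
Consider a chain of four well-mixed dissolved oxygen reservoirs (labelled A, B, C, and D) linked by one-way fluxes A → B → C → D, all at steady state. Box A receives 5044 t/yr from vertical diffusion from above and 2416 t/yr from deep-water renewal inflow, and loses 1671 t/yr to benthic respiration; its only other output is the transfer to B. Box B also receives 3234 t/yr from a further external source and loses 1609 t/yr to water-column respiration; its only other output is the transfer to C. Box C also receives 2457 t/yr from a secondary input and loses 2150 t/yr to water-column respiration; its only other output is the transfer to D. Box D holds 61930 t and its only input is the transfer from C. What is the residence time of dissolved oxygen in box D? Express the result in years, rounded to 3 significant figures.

Box A: F(A→B) = (5044 + 2416) − 1671 = 5789.0 t/yr.
Box B: F(B→C) = (5789.0 + 3234) − 1609 = 7414.0 t/yr.
Box C: F(C→D) = (7414.0 + 2457) − 2150 = 7721.0 t/yr.
Box D throughput = its input = 7721.0 t/yr; τ = 61930 / 7721.0 = 8.021 yr.

8.02 yr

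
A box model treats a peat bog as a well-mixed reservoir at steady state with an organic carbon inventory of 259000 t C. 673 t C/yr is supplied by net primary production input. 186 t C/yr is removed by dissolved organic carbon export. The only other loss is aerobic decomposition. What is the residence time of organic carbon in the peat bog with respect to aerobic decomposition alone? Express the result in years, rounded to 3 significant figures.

532 yr

At steady state ΣF_in = ΣF_out.
ΣF_in = 673.00 t C/yr.
Aerobic decomposition flux = ΣF_in − (186) = 673.00 − 186.0 = 487.0 t C/yr.
τ = M / F = 259000 / 487.0 = 531.8 yr.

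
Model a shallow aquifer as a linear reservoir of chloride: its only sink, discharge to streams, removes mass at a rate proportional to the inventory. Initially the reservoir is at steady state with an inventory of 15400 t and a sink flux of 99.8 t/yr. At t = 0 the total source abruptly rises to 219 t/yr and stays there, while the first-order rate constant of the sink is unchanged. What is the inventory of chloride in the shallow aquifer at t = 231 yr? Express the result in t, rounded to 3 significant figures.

Residence time τ = M₀/F₀ = 154.3 yr. The eventual steady state is M_∞ = M₀·(F₁/F₀) = 15400 × 219/99.8 = 33794 t.
The anomaly ΔM(t) = M(t) − M_∞ decays as ΔM₀·e^(−t/τ) with ΔM₀ = 15400 − 33794 = −18390 t.
At t = 231 yr, e^(−t/τ) = e^(−1.497) = 0.2238, so ΔM = −4116 t and M = 33794 − 4116 = 29677 t.

29700 t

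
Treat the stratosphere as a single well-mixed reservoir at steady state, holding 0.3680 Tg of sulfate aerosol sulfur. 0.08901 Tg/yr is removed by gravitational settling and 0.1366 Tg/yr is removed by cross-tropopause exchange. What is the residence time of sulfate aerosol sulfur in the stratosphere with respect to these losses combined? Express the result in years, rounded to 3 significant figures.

1.63 yr

Total removal = 0.08901 + 0.1366 = 0.22561 Tg/yr.
τ = M / ΣF_out = 0.3680 / 0.22561 = 1.631 yr.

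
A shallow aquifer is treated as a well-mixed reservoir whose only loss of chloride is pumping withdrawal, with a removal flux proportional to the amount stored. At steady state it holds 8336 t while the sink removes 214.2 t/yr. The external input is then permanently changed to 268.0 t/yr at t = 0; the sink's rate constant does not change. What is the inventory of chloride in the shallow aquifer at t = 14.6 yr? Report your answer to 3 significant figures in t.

τ = M₀/F₀ = 8336/214.2 = 38.92 yr; rate constant k = 1/τ.
New steady state M_∞ = F₁/k = F₁·τ = 268.0 × 38.92 = 10430 t.
M(t) = M_∞ + (M₀ − M_∞)·e^(−t/τ); t/τ = 14.6/38.92 = 0.3752, so e^(−t/τ) = 0.6872.
M(t) = 10430 − 2094 × 0.6872 = 8991.0 t.

8990 t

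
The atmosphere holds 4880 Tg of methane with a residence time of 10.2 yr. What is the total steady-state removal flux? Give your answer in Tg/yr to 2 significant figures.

F = M / τ = 4880 / 10.2 = 478.4 Tg/yr.

480 Tg/yr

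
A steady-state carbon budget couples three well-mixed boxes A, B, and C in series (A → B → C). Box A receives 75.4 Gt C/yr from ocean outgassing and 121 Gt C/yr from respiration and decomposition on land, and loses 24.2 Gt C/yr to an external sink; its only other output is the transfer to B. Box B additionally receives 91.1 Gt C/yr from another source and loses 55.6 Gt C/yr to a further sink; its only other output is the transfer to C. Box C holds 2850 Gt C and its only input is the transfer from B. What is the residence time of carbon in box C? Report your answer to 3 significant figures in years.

Box A: F(A→B) = (75.4 + 121) − 24.2 = 172.20 Gt C/yr.
Box B: F(B→C) = (172.20 + 91.1) − 55.6 = 207.70 Gt C/yr.
Box C throughput = its input = 207.70 Gt C/yr; τ = 2850 / 207.70 = 13.72 yr.

13.7 yr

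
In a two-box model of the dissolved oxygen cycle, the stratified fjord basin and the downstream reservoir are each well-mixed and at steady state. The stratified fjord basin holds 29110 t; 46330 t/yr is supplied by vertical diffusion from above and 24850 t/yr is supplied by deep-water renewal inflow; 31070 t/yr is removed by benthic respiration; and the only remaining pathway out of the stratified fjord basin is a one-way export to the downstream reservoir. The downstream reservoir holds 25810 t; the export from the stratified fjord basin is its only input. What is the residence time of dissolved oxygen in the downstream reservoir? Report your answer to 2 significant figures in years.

0.64 yr

Balance the stratified fjord basin: ΣF_in = 46330 + 24850 = 71180 t/yr.
Export to the downstream reservoir = ΣF_in − (31070) = 40110 t/yr.
At steady state the output of the downstream reservoir equals its input, 40110 t/yr.
τ = M / F = 25810 / 40110 = 0.6435 yr.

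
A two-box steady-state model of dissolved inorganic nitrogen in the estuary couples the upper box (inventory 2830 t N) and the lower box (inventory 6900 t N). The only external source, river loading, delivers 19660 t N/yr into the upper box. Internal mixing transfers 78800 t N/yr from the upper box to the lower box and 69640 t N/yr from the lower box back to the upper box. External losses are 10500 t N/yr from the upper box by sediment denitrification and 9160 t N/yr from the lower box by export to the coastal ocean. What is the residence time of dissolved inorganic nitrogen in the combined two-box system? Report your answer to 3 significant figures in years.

0.495 yr

Residence time in the combined system uses the total inventory and the total *external* removal — internal exchanges between the two boxes cancel.
M_total = 2830 + 6900 = 9730.0 t N.
ΣF_external_out = 10500 + 9160 = 19660 t N/yr.
τ = M_total / ΣF_ext = 9730.0 / 19660 = 0.4949 yr.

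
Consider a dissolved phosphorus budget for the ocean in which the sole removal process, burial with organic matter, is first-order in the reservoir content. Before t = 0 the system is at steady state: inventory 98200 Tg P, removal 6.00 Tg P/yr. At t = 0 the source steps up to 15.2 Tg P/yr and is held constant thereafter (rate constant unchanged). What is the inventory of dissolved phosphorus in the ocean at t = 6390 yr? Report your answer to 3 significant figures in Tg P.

τ = M₀/F₀ = 98200/6.00 = 16370 yr; rate constant k = 1/τ.
New steady state M_∞ = F₁/k = F₁·τ = 15.2 × 16370 = 248770 Tg P.
M(t) = M_∞ + (M₀ − M_∞)·e^(−t/τ); t/τ = 6390/16370 = 0.3904, so e^(−t/τ) = 0.6768.
M(t) = 248770 − 150600 × 0.6768 = 146870 Tg P.

147000 Tg P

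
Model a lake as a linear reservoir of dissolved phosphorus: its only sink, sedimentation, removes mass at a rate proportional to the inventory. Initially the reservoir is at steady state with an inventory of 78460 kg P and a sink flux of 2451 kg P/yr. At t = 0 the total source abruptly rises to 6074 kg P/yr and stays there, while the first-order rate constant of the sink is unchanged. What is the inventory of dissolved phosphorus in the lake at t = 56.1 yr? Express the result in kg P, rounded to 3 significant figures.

174000 kg P

Residence time τ = M₀/F₀ = 32.01 yr. The eventual steady state is M_∞ = M₀·(F₁/F₀) = 78460 × 6074/2451 = 194440 kg P.
The anomaly ΔM(t) = M(t) − M_∞ decays as ΔM₀·e^(−t/τ) with ΔM₀ = 78460 − 194440 = −116000 kg P.
At t = 56.1 yr, e^(−t/τ) = e^(−1.752) = 0.1733, so ΔM = −20100 kg P and M = 194440 − 20100 = 174330 kg P.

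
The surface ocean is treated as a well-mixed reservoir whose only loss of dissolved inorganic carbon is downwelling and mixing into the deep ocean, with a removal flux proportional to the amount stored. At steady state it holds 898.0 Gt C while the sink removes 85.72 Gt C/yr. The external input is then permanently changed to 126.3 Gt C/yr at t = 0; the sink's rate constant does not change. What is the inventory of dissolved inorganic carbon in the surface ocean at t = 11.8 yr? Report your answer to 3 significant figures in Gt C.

1190 Gt C

τ = M₀/F₀ = 898.0/85.72 = 10.48 yr; rate constant k = 1/τ.
New steady state M_∞ = F₁/k = F₁·τ = 126.3 × 10.48 = 1323.1 Gt C.
M(t) = M_∞ + (M₀ − M_∞)·e^(−t/τ); t/τ = 11.8/10.48 = 1.126, so e^(−t/τ) = 0.3242.
M(t) = 1323.1 − 425.1 × 0.3242 = 1185.3 Gt C.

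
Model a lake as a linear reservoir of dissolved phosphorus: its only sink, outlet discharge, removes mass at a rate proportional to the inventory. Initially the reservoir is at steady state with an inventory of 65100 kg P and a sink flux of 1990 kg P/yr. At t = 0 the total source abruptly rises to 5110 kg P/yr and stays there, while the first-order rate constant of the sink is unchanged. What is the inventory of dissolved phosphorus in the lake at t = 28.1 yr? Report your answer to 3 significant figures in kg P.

124000 kg P

τ = M₀/F₀ = 65100/1990 = 32.71 yr; rate constant k = 1/τ.
New steady state M_∞ = F₁/k = F₁·τ = 5110 × 32.71 = 167170 kg P.
M(t) = M_∞ + (M₀ − M_∞)·e^(−t/τ); t/τ = 28.1/32.71 = 0.8590, so e^(−t/τ) = 0.4236.
M(t) = 167170 − 102100 × 0.4236 = 123930 kg P.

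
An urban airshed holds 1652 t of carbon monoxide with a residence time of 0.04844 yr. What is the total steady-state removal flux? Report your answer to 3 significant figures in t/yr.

F = M / τ = 1652 / 0.04844 = 34100 t/yr.

34100 t/yr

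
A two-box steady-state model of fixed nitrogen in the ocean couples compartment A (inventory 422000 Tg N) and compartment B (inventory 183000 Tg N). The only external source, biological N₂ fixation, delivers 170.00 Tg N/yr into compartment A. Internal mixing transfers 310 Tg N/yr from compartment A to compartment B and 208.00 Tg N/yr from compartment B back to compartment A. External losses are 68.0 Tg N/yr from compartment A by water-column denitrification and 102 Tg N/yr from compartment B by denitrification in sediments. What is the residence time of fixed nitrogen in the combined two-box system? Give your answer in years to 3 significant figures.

3560 yr

Treat the two boxes together as one reservoir: the mixing fluxes between them are internal recycling, so τ = ΣM / Σ(external losses).
M_total = 422000 + 183000 = 605000 Tg N.
ΣF_external_out = 68.0 + 102 = 170.00 Tg N/yr.
τ = M_total / ΣF_ext = 605000 / 170.00 = 3559 yr.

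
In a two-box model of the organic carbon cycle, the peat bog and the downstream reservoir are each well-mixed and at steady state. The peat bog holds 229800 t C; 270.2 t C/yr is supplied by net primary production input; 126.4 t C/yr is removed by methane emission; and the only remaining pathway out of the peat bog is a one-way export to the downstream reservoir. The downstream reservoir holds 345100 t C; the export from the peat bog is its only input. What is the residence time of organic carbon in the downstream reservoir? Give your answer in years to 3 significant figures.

2400 yr

Balance the peat bog: ΣF_in = 270.20 t C/yr.
Export to the downstream reservoir = ΣF_in − (126.4) = 143.80 t C/yr.
At steady state the output of the downstream reservoir equals its input, 143.80 t C/yr.
τ = M / F = 345100 / 143.80 = 2400 yr.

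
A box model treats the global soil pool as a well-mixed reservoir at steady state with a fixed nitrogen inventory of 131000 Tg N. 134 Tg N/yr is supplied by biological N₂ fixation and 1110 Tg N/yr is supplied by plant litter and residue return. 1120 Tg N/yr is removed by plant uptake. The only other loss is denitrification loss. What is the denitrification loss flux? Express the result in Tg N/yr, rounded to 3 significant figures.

124 Tg N/yr

At steady state ΣF_in = ΣF_out.
ΣF_in = 134 + 1110 = 1244.0 Tg N/yr.
Denitrification loss flux = ΣF_in − (1120) = 1244.0 − 1120 = 124.0 Tg N/yr.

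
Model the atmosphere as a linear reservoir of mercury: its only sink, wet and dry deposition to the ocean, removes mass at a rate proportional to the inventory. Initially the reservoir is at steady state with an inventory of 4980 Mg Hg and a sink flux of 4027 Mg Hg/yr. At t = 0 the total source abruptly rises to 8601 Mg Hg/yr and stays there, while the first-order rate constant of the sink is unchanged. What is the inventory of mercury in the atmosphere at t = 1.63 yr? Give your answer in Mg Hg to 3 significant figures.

9120 Mg Hg

τ = M₀/F₀ = 4980/4027 = 1.237 yr; rate constant k = 1/τ.
New steady state M_∞ = F₁/k = F₁·τ = 8601 × 1.237 = 10636 Mg Hg.
M(t) = M_∞ + (M₀ − M_∞)·e^(−t/τ); t/τ = 1.63/1.237 = 1.318, so e^(−t/τ) = 0.2677.
M(t) = 10636 − 5656 × 0.2677 = 9122.5 Mg Hg.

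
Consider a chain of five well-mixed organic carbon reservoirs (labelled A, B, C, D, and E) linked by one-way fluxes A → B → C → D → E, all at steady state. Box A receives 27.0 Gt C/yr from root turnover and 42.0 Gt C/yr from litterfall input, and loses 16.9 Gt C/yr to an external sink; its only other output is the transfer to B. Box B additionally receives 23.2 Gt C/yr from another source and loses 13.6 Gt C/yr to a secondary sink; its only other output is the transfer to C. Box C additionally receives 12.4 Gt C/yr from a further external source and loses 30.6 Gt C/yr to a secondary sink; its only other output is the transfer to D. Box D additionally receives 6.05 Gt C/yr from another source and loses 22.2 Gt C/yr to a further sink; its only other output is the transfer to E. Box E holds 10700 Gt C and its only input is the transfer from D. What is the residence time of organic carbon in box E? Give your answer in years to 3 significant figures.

391 yr

Box A: F(A→B) = (27.0 + 42.0) − 16.9 = 52.100 Gt C/yr.
Box B: F(B→C) = (52.100 + 23.2) − 13.6 = 61.700 Gt C/yr.
Box C: F(C→D) = (61.700 + 12.4) − 30.6 = 43.500 Gt C/yr.
Box D: F(D→E) = (43.500 + 6.05) − 22.2 = 27.350 Gt C/yr.
Box E throughput = its input = 27.350 Gt C/yr; τ = 10700 / 27.350 = 391.2 yr.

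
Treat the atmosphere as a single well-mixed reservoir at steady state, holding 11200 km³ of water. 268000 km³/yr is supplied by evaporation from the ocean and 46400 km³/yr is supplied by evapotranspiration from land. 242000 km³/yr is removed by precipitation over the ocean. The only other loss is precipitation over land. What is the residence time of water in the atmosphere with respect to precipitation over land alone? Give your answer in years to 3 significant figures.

0.155 yr

At steady state ΣF_in = ΣF_out.
ΣF_in = 268000 + 46400 = 314400 km³/yr.
Precipitation over land flux = ΣF_in − (242000) = 314400 − 242000 = 72400 km³/yr.
τ = M / F = 11200 / 72400 = 0.1547 yr.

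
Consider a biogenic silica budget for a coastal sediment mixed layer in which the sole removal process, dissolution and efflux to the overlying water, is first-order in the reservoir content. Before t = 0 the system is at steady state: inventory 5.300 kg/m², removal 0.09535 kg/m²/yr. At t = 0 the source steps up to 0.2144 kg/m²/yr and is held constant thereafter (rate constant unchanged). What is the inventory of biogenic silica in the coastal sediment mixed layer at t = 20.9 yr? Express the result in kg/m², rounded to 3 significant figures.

The sink rate constant is k = F₀/M₀ = 0.09535/5.300 = 0.01799 yr⁻¹.
Solving dM/dt = F₁ − kM with M(0) = M₀ gives M(t) = F₁/k + (M₀ − F₁/k)·e^(−kt).
F₁/k = 0.2144/0.01799 = 11.917 kg/m²; kt = 0.01799 × 20.9 = 0.3760, e^(−kt) = 0.6866.
M(20.9) = 11.917 + (5.300 − 11.917) × 0.6866 = 11.917 − 4.543 = 7.3739 kg/m².

7.37 kg/m²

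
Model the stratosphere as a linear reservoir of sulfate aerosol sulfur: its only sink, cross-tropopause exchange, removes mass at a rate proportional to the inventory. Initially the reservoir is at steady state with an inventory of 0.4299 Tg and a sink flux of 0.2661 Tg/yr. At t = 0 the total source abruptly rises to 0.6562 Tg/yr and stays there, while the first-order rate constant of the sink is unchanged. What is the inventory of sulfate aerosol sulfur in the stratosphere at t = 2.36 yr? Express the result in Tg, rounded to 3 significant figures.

τ = M₀/F₀ = 0.4299/0.2661 = 1.616 yr; rate constant k = 1/τ.
New steady state M_∞ = F₁/k = F₁·τ = 0.6562 × 1.616 = 1.0601 Tg.
M(t) = M_∞ + (M₀ − M_∞)·e^(−t/τ); t/τ = 2.36/1.616 = 1.461, so e^(−t/τ) = 0.2321.
M(t) = 1.0601 − 0.6302 × 0.2321 = 0.91388 Tg.

0.914 Tg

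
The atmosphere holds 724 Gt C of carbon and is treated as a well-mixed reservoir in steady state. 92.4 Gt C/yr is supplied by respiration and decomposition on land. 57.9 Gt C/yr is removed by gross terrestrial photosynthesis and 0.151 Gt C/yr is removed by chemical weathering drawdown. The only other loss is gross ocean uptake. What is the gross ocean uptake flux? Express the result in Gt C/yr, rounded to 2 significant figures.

At steady state ΣF_in = ΣF_out.
ΣF_in = 92.400 Gt C/yr.
Gross ocean uptake flux = ΣF_in − (57.9 + 0.151) = 92.400 − 58.05 = 34.35 Gt C/yr.

34 Gt C/yr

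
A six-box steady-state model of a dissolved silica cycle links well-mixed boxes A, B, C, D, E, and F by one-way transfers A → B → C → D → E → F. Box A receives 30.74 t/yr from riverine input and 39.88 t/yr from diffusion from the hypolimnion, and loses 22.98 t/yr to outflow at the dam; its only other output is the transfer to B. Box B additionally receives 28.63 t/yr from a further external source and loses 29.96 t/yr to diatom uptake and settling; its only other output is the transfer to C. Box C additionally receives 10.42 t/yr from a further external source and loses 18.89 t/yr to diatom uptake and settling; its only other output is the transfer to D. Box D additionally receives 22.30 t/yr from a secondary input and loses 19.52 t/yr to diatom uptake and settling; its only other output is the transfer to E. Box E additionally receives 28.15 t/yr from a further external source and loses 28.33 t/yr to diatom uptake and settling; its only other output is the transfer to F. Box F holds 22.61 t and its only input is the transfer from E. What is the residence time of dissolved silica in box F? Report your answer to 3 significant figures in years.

0.559 yr

Box A: F(A→B) = (30.74 + 39.88) − 22.98 = 47.640 t/yr.
Box B: F(B→C) = (47.640 + 28.63) − 29.96 = 46.310 t/yr.
Box C: F(C→D) = (46.310 + 10.42) − 18.89 = 37.840 t/yr.
Box D: F(D→E) = (37.840 + 22.30) − 19.52 = 40.620 t/yr.
Box E: F(E→F) = (40.620 + 28.15) − 28.33 = 40.440 t/yr.
Box F throughput = its input = 40.440 t/yr; τ = 22.61 / 40.440 = 0.5591 yr.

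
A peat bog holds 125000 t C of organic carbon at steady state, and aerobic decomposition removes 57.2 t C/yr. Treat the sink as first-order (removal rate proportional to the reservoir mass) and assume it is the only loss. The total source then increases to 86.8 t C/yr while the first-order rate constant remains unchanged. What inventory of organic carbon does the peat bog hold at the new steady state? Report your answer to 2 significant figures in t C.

Rate constant k = F/M = 57.2 / 125000 = 0.0004576 yr⁻¹.
At the new steady state, source = k·M_new ⇒ M_new = 86.8 / 0.0004576 = 189700 t C.
(Equivalently M_new = M × F_new/F_old = 125000 × 86.8/57.2.)

190000 t C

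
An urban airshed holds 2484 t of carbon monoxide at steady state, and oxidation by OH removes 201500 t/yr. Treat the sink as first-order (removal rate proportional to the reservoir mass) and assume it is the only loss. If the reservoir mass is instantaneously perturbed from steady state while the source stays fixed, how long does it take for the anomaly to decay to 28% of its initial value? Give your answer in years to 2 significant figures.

0.016 yr

For a linear reservoir the anomaly decays as exp(−t/τ) with τ = M/F = 2484/201500 = 0.01233 yr.
exp(−t/τ) = 0.28 ⇒ t = −τ ln(0.28) = 0.01233 × 1.273 = 0.01569 yr.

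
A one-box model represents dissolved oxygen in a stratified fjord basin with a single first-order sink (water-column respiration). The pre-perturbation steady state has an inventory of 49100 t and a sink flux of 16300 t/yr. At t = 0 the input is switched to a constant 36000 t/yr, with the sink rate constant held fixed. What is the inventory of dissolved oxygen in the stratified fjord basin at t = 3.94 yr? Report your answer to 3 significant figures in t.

92400 t

Residence time τ = M₀/F₀ = 3.012 yr. The eventual steady state is M_∞ = M₀·(F₁/F₀) = 49100 × 36000/16300 = 108440 t.
The anomaly ΔM(t) = M(t) − M_∞ decays as ΔM₀·e^(−t/τ) with ΔM₀ = 49100 − 108440 = −59340 t.
At t = 3.94 yr, e^(−t/τ) = e^(−1.308) = 0.2704, so ΔM = −16040 t and M = 108440 − 16040 = 92398 t.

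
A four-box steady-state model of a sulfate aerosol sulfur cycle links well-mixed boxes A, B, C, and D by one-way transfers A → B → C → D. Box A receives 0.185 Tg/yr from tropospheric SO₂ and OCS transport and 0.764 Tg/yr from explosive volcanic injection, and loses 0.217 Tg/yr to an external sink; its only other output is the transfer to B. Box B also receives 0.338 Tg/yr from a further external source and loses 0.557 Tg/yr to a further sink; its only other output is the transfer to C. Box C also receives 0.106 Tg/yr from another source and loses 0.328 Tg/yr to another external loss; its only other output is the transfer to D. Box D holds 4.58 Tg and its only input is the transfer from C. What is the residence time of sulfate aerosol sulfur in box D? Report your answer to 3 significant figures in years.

Box A: F(A→B) = (0.185 + 0.764) − 0.217 = 0.73200 Tg/yr.
Box B: F(B→C) = (0.73200 + 0.338) − 0.557 = 0.51300 Tg/yr.
Box C: F(C→D) = (0.51300 + 0.106) − 0.328 = 0.29100 Tg/yr.
Box D throughput = its input = 0.29100 Tg/yr; τ = 4.58 / 0.29100 = 15.74 yr.

15.7 yr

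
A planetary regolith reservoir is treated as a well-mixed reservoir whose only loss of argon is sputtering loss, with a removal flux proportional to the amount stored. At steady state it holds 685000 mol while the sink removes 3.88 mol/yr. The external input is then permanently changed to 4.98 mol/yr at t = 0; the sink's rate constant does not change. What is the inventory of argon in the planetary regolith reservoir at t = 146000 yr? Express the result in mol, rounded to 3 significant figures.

794000 mol

The sink rate constant is k = F₀/M₀ = 3.88/685000 = 5.664×10^-6 yr⁻¹.
Solving dM/dt = F₁ − kM with M(0) = M₀ gives M(t) = F₁/k + (M₀ − F₁/k)·e^(−kt).
F₁/k = 4.98/5.664×10^-6 = 879200 mol; kt = 5.664×10^-6 × 146000 = 0.8270, e^(−kt) = 0.4374.
M(146000) = 879200 + (685000 − 879200) × 0.4374 = 879200 − 84940 = 794260 mol.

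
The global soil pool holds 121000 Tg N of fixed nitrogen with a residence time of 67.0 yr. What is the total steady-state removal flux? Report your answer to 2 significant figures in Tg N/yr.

1800 Tg N/yr

F = M / τ = 121000 / 67.0 = 1806 Tg N/yr.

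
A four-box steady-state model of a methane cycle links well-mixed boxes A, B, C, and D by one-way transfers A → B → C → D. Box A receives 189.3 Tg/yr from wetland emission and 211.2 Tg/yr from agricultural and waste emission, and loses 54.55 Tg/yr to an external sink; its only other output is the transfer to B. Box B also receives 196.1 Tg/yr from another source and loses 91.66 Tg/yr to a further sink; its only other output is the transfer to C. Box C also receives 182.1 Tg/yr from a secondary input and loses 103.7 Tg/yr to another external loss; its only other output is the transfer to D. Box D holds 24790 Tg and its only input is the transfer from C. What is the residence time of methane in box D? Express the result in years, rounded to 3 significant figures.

46.9 yr

Box A: F(A→B) = (189.3 + 211.2) − 54.55 = 345.95 Tg/yr.
Box B: F(B→C) = (345.95 + 196.1) − 91.66 = 450.39 Tg/yr.
Box C: F(C→D) = (450.39 + 182.1) − 103.7 = 528.79 Tg/yr.
Box D throughput = its input = 528.79 Tg/yr; τ = 24790 / 528.79 = 46.88 yr.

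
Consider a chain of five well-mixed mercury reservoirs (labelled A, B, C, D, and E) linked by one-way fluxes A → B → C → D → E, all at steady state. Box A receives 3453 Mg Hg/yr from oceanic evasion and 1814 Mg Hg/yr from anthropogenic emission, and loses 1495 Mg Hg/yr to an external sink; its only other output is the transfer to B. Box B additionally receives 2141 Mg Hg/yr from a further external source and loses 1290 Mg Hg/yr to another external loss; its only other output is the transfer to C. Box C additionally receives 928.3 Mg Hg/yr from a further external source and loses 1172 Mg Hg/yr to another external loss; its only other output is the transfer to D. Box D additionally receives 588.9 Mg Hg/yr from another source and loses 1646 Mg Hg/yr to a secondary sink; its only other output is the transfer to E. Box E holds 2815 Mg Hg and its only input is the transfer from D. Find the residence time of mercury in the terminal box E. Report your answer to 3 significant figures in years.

Box A: F(A→B) = (3453 + 1814) − 1495 = 3772.0 Mg Hg/yr.
Box B: F(B→C) = (3772.0 + 2141) − 1290 = 4623.0 Mg Hg/yr.
Box C: F(C→D) = (4623.0 + 928.3) − 1172 = 4379.3 Mg Hg/yr.
Box D: F(D→E) = (4379.3 + 588.9) − 1646 = 3322.2 Mg Hg/yr.
Box E throughput = its input = 3322.2 Mg Hg/yr; τ = 2815 / 3322.2 = 0.8473 yr.

0.847 yr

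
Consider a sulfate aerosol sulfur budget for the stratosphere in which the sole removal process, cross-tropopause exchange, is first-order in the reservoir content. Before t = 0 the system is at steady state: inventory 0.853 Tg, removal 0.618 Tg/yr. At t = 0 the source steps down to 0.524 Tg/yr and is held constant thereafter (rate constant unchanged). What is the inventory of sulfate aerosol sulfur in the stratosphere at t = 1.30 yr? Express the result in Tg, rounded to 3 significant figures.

Residence time τ = M₀/F₀ = 1.380 yr. The eventual steady state is M_∞ = M₀·(F₁/F₀) = 0.853 × 0.524/0.618 = 0.72326 Tg.
The anomaly ΔM(t) = M(t) − M_∞ decays as ΔM₀·e^(−t/τ) with ΔM₀ = 0.853 − 0.72326 = 0.1297 Tg.
At t = 1.30 yr, e^(−t/τ) = e^(−0.9419) = 0.3899, so ΔM = 0.05059 Tg and M = 0.72326 + 0.05059 = 0.77384 Tg.

0.774 Tg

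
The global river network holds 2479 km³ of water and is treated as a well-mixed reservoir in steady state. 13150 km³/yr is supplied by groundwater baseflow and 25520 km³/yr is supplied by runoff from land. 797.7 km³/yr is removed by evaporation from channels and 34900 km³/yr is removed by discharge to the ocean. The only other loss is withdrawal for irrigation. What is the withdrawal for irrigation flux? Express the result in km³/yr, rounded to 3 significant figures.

At steady state ΣF_in = ΣF_out.
ΣF_in = 13150 + 25520 = 38670 km³/yr.
Withdrawal for irrigation flux = ΣF_in − (797.7 + 34900) = 38670 − 35700 = 2972 km³/yr.

2970 km³/yr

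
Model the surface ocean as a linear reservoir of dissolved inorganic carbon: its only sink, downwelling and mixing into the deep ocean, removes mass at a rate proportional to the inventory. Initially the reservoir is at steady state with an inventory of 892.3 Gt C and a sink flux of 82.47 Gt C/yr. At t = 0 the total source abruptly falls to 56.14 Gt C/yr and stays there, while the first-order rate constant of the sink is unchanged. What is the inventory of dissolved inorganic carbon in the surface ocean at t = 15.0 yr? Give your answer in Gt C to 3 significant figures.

τ = M₀/F₀ = 892.3/82.47 = 10.82 yr; rate constant k = 1/τ.
New steady state M_∞ = F₁/k = F₁·τ = 56.14 × 10.82 = 607.42 Gt C.
M(t) = M_∞ + (M₀ − M_∞)·e^(−t/τ); t/τ = 15.0/10.82 = 1.386, so e^(−t/τ) = 0.2500.
M(t) = 607.42 + 284.9 × 0.2500 = 678.63 Gt C.

679 Gt C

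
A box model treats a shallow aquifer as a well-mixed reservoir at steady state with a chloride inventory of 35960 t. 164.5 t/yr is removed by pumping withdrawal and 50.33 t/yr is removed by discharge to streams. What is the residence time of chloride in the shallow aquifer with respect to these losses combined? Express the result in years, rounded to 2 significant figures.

Total removal = 164.5 + 50.33 = 214.83 t/yr.
τ = M / ΣF_out = 35960 / 214.83 = 167.4 yr.

170 yr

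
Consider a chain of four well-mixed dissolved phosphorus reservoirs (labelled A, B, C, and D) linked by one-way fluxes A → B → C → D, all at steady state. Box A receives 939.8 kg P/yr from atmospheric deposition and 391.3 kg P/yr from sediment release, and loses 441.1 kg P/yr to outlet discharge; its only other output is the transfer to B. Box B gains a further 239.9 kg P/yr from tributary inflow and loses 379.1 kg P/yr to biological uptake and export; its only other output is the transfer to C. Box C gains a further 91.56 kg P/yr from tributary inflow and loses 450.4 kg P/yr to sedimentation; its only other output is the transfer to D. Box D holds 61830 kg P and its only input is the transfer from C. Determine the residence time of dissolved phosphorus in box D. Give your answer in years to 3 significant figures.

Box A: F(A→B) = (939.8 + 391.3) − 441.1 = 890.00 kg P/yr.
Box B: F(B→C) = (890.00 + 239.9) − 379.1 = 750.80 kg P/yr.
Box C: F(C→D) = (750.80 + 91.56) − 450.4 = 391.96 kg P/yr.
Box D throughput = its input = 391.96 kg P/yr; τ = 61830 / 391.96 = 157.7 yr.

158 yr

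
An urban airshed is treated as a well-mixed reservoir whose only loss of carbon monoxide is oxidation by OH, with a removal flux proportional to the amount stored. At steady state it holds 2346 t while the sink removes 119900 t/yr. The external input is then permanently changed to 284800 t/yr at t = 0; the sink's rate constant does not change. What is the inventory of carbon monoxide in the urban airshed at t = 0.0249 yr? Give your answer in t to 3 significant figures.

The sink rate constant is k = F₀/M₀ = 119900/2346 = 51.11 yr⁻¹.
Solving dM/dt = F₁ − kM with M(0) = M₀ gives M(t) = F₁/k + (M₀ − F₁/k)·e^(−kt).
F₁/k = 284800/51.11 = 5572.5 t; kt = 51.11 × 0.0249 = 1.273, e^(−kt) = 0.2801.
M(0.0249) = 5572.5 + (2346 − 5572.5) × 0.2801 = 5572.5 − 903.7 = 4668.7 t.

4670 t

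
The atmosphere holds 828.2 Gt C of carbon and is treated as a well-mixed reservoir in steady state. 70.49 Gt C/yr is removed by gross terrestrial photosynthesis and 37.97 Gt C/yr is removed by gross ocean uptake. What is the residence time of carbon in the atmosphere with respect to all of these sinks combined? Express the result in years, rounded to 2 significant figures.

7.6 yr

Total removal flux = 70.49 + 37.97 = 108.46 Gt C/yr.
τ = M / ΣF_out = 828.2 / 108.46 = 7.636 yr.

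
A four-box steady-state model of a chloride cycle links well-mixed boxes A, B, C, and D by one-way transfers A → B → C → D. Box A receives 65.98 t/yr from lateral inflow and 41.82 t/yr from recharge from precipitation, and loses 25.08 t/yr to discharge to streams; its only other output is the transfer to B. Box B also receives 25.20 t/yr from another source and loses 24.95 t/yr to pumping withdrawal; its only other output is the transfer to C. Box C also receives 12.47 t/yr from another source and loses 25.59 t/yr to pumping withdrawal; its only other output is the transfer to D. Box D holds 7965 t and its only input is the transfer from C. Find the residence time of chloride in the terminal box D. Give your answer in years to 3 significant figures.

114 yr

Box A: F(A→B) = (65.98 + 41.82) − 25.08 = 82.720 t/yr.
Box B: F(B→C) = (82.720 + 25.20) − 24.95 = 82.970 t/yr.
Box C: F(C→D) = (82.970 + 12.47) − 25.59 = 69.850 t/yr.
Box D throughput = its input = 69.850 t/yr; τ = 7965 / 69.850 = 114.0 yr.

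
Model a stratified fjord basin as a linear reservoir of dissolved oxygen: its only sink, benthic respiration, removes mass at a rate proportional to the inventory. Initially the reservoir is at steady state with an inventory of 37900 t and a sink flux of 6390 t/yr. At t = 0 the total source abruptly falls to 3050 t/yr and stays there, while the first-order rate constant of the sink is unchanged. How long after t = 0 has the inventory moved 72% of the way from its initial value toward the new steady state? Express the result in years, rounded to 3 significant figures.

7.55 yr

τ = M₀/F₀ = 37900/6390 = 5.931 yr.
The remaining gap fraction is e^(−t/τ); 72% covered ⇒ e^(−t/τ) = 0.280.
t = −τ ln(0.280) = 5.931 × 1.273 = 7.550 yr.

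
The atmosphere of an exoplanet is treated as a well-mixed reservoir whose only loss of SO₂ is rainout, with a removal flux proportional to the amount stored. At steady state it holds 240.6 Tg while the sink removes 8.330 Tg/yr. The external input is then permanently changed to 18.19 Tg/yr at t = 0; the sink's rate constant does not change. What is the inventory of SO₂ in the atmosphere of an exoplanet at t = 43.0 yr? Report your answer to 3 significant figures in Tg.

The sink rate constant is k = F₀/M₀ = 8.330/240.6 = 0.03462 yr⁻¹.
Solving dM/dt = F₁ − kM with M(0) = M₀ gives M(t) = F₁/k + (M₀ − F₁/k)·e^(−kt).
F₁/k = 18.19/0.03462 = 525.39 Tg; kt = 0.03462 × 43.0 = 1.489, e^(−kt) = 0.2257.
M(43.0) = 525.39 + (240.6 − 525.39) × 0.2257 = 525.39 − 64.27 = 461.13 Tg.

461 Tg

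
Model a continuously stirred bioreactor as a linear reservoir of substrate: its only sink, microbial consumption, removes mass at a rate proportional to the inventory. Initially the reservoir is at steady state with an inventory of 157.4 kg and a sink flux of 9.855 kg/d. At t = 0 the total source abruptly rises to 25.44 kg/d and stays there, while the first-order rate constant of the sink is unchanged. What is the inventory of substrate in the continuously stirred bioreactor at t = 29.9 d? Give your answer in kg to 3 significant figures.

368 kg

The sink rate constant is k = F₀/M₀ = 9.855/157.4 = 0.06261 d⁻¹.
Solving dM/dt = F₁ − kM with M(0) = M₀ gives M(t) = F₁/k + (M₀ − F₁/k)·e^(−kt).
F₁/k = 25.44/0.06261 = 406.32 kg; kt = 0.06261 × 29.9 = 1.872, e^(−kt) = 0.1538.
M(29.9) = 406.32 + (157.4 − 406.32) × 0.1538 = 406.32 − 38.28 = 368.03 kg.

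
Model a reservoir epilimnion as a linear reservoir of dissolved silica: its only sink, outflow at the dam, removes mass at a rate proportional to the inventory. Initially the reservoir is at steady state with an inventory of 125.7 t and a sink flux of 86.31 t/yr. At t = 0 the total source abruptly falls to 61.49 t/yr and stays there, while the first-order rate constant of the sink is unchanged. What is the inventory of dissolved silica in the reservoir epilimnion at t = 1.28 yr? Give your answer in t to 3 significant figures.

τ = M₀/F₀ = 125.7/86.31 = 1.456 yr; rate constant k = 1/τ.
New steady state M_∞ = F₁/k = F₁·τ = 61.49 × 1.456 = 89.553 t.
M(t) = M_∞ + (M₀ − M_∞)·e^(−t/τ); t/τ = 1.28/1.456 = 0.8789, so e^(−t/τ) = 0.4152.
M(t) = 89.553 + 36.15 × 0.4152 = 104.56 t.

105 t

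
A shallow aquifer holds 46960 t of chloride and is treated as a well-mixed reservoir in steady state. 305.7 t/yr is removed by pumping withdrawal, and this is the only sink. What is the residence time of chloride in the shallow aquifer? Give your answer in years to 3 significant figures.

154 yr

τ = M / F = 46960 / 305.7 = 153.6 yr.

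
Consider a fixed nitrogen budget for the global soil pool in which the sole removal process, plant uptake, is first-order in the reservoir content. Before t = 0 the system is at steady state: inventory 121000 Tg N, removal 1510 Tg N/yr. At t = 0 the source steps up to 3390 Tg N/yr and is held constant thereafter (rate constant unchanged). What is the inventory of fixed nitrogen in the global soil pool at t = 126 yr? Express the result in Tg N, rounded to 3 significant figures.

240000 Tg N

τ = M₀/F₀ = 121000/1510 = 80.13 yr; rate constant k = 1/τ.
New steady state M_∞ = F₁/k = F₁·τ = 3390 × 80.13 = 271650 Tg N.
M(t) = M_∞ + (M₀ − M_∞)·e^(−t/τ); t/τ = 126/80.13 = 1.572, so e^(−t/τ) = 0.2075.
M(t) = 271650 − 150600 × 0.2075 = 240380 Tg N.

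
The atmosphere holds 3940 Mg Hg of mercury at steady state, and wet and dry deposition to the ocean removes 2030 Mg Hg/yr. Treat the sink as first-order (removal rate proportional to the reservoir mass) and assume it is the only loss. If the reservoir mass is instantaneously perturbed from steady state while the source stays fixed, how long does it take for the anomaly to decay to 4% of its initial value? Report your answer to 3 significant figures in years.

For a linear reservoir the anomaly decays as exp(−t/τ) with τ = M/F = 3940/2030 = 1.941 yr.
exp(−t/τ) = 0.04 ⇒ t = −τ ln(0.04) = 1.941 × 3.219 = 6.247 yr.

6.25 yr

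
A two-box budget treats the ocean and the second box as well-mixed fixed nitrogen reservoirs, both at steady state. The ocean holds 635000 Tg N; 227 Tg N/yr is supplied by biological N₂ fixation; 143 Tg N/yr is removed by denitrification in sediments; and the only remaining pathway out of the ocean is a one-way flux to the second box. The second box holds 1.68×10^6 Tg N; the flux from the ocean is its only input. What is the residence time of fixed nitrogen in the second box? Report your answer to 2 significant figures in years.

Balance the ocean: ΣF_in = 227.00 Tg N/yr.
Flux to the second box = ΣF_in − (143) = 84.000 Tg N/yr.
At steady state the output of the second box equals its input, 84.000 Tg N/yr.
τ = M / F = 1.68×10^6 / 84.000 = 20000 yr.

20000 yr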